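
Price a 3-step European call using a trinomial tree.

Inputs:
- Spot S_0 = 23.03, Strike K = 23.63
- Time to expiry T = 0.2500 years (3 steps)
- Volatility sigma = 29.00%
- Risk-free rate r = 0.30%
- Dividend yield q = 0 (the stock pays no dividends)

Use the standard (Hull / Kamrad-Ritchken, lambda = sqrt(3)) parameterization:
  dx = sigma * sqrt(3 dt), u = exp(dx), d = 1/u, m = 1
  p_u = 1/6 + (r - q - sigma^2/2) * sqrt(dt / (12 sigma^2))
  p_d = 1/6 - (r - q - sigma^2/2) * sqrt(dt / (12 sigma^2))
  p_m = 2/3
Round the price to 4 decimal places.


dt = T/N = 0.083333; dx = sigma*sqrt(3*dt) = 0.145000
u = exp(dx) = 1.156040; d = 1/u = 0.865022
p_u = 0.155445, p_m = 0.666667, p_d = 0.177888
Discount per step: exp(-r*dt) = 0.999750
Stock lattice S(k, j) with j the centered position index:
  k=0: S(0,+0) = 23.0300
  k=1: S(1,-1) = 19.9215; S(1,+0) = 23.0300; S(1,+1) = 26.6236
  k=2: S(2,-2) = 17.2325; S(2,-1) = 19.9215; S(2,+0) = 23.0300; S(2,+1) = 26.6236; S(2,+2) = 30.7779
  k=3: S(3,-3) = 14.9065; S(3,-2) = 17.2325; S(3,-1) = 19.9215; S(3,+0) = 23.0300; S(3,+1) = 26.6236; S(3,+2) = 30.7779; S(3,+3) = 35.5805
Terminal payoffs V(N, j) = max(S_T - K, 0):
  V(3,-3) = 0.000000; V(3,-2) = 0.000000; V(3,-1) = 0.000000; V(3,+0) = 0.000000; V(3,+1) = 2.993591; V(3,+2) = 7.147925; V(3,+3) = 11.950499
Backward induction: V(k, j) = exp(-r*dt) * [p_u * V(k+1, j+1) + p_m * V(k+1, j) + p_d * V(k+1, j-1)]
  V(2,-2) = exp(-r*dt) * [p_u*0.000000 + p_m*0.000000 + p_d*0.000000] = 0.000000
  V(2,-1) = exp(-r*dt) * [p_u*0.000000 + p_m*0.000000 + p_d*0.000000] = 0.000000
  V(2,+0) = exp(-r*dt) * [p_u*2.993591 + p_m*0.000000 + p_d*0.000000] = 0.465224
  V(2,+1) = exp(-r*dt) * [p_u*7.147925 + p_m*2.993591 + p_d*0.000000] = 3.106063
  V(2,+2) = exp(-r*dt) * [p_u*11.950499 + p_m*7.147925 + p_d*2.993591] = 7.153669
  V(1,-1) = exp(-r*dt) * [p_u*0.465224 + p_m*0.000000 + p_d*0.000000] = 0.072299
  V(1,+0) = exp(-r*dt) * [p_u*3.106063 + p_m*0.465224 + p_d*0.000000] = 0.792774
  V(1,+1) = exp(-r*dt) * [p_u*7.153669 + p_m*3.106063 + p_d*0.465224] = 3.264655
  V(0,+0) = exp(-r*dt) * [p_u*3.264655 + p_m*0.792774 + p_d*0.072299] = 1.048591

Answer: Price = V(0,0) = 1.0486


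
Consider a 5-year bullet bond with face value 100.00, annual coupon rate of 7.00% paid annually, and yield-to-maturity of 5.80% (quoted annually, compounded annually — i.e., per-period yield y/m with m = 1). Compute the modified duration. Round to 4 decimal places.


Coupon per period c = face * coupon_rate / m = 7.000000
Periods per year m = 1; per-period yield y/m = 0.058000
Number of cashflows N = 5
Cashflows (t years, CF_t, discount factor 1/(1+y/m)^(m*t), PV):
  t = 1.0000: CF_t = 7.000000, DF = 0.945180, PV = 6.616257
  t = 2.0000: CF_t = 7.000000, DF = 0.893364, PV = 6.253551
  t = 3.0000: CF_t = 7.000000, DF = 0.844390, PV = 5.910729
  t = 4.0000: CF_t = 7.000000, DF = 0.798100, PV = 5.586700
  t = 5.0000: CF_t = 107.000000, DF = 0.754348, PV = 80.715221
Price P = sum_t PV_t = 105.082458
First compute Macaulay numerator sum_t t * PV_t:
  t * PV_t at t = 1.0000: 6.616257
  t * PV_t at t = 2.0000: 12.507102
  t * PV_t at t = 3.0000: 17.732187
  t * PV_t at t = 4.0000: 22.346801
  t * PV_t at t = 5.0000: 403.576104
Macaulay duration D = 462.778451 / 105.082458 = 4.403955
Modified duration = D / (1 + y/m) = 4.403955 / (1 + 0.058000) = 4.162529

Answer: Modified duration = 4.1625


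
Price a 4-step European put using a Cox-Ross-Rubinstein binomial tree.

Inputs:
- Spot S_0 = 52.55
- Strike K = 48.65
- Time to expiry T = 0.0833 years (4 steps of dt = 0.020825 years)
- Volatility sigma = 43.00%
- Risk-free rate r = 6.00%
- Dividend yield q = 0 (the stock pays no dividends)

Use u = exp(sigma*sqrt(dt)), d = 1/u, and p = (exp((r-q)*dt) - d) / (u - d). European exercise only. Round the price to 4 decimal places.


Answer: Price = V(0,0) = 1.0645

Derivation:
dt = T/N = 0.020825
u = exp(sigma*sqrt(dt)) = 1.064018; d = 1/u = 0.939833
p = (exp((r-q)*dt) - d) / (u - d) = 0.494560
Discount per step: exp(-r*dt) = 0.998751
Stock lattice S(k, i) with i counting down-moves:
  k=0: S(0,0) = 52.5500
  k=1: S(1,0) = 55.9142; S(1,1) = 49.3882
  k=2: S(2,0) = 59.4937; S(2,1) = 52.5500; S(2,2) = 46.4167
  k=3: S(3,0) = 63.3024; S(3,1) = 55.9142; S(3,2) = 49.3882; S(3,3) = 43.6240
  k=4: S(4,0) = 67.3549; S(4,1) = 59.4937; S(4,2) = 52.5500; S(4,3) = 46.4167; S(4,4) = 40.9993
Terminal payoffs V(N, i) = max(K - S_T, 0):
  V(4,0) = 0.000000; V(4,1) = 0.000000; V(4,2) = 0.000000; V(4,3) = 2.233286; V(4,4) = 7.650735
Backward induction: V(k, i) = exp(-r*dt) * [p * V(k+1, i) + (1-p) * V(k+1, i+1)].
  V(3,0) = exp(-r*dt) * [p*0.000000 + (1-p)*0.000000] = 0.000000
  V(3,1) = exp(-r*dt) * [p*0.000000 + (1-p)*0.000000] = 0.000000
  V(3,2) = exp(-r*dt) * [p*0.000000 + (1-p)*2.233286] = 1.127383
  V(3,3) = exp(-r*dt) * [p*2.233286 + (1-p)*7.650735] = 4.965275
  V(2,0) = exp(-r*dt) * [p*0.000000 + (1-p)*0.000000] = 0.000000
  V(2,1) = exp(-r*dt) * [p*0.000000 + (1-p)*1.127383] = 0.569113
  V(2,2) = exp(-r*dt) * [p*1.127383 + (1-p)*4.965275] = 3.063378
  V(1,0) = exp(-r*dt) * [p*0.000000 + (1-p)*0.569113] = 0.287294
  V(1,1) = exp(-r*dt) * [p*0.569113 + (1-p)*3.063378] = 1.827531
  V(0,0) = exp(-r*dt) * [p*0.287294 + (1-p)*1.827531] = 1.064461


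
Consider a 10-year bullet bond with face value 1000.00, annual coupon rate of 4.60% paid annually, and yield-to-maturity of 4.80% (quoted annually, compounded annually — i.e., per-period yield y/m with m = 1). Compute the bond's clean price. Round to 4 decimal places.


Answer: Price = 984.4054

Derivation:
Coupon per period c = face * coupon_rate / m = 46.000000
Periods per year m = 1; per-period yield y/m = 0.048000
Number of cashflows N = 10
Cashflows (t years, CF_t, discount factor 1/(1+y/m)^(m*t), PV):
  t = 1.0000: CF_t = 46.000000, DF = 0.954198, PV = 43.893130
  t = 2.0000: CF_t = 46.000000, DF = 0.910495, PV = 41.882757
  t = 3.0000: CF_t = 46.000000, DF = 0.868793, PV = 39.964463
  t = 4.0000: CF_t = 46.000000, DF = 0.829001, PV = 38.134030
  t = 5.0000: CF_t = 46.000000, DF = 0.791031, PV = 36.387433
  t = 6.0000: CF_t = 46.000000, DF = 0.754801, PV = 34.720833
  t = 7.0000: CF_t = 46.000000, DF = 0.720230, PV = 33.130566
  t = 8.0000: CF_t = 46.000000, DF = 0.687242, PV = 31.613135
  t = 9.0000: CF_t = 46.000000, DF = 0.655765, PV = 30.165205
  t = 10.0000: CF_t = 1046.000000, DF = 0.625730, PV = 654.513876
Price P = sum_t PV_t = 984.405428


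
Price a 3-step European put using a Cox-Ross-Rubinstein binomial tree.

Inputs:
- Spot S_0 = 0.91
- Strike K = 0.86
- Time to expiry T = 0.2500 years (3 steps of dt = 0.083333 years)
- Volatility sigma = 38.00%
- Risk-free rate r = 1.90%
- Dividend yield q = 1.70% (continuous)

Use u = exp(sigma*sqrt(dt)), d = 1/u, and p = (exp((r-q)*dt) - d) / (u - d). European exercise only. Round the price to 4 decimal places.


dt = T/N = 0.083333
u = exp(sigma*sqrt(dt)) = 1.115939; d = 1/u = 0.896106
p = (exp((r-q)*dt) - d) / (u - d) = 0.473362
Discount per step: exp(-r*dt) = 0.998418
Stock lattice S(k, i) with i counting down-moves:
  k=0: S(0,0) = 0.9100
  k=1: S(1,0) = 1.0155; S(1,1) = 0.8155
  k=2: S(2,0) = 1.1332; S(2,1) = 0.9100; S(2,2) = 0.7307
  k=3: S(3,0) = 1.2646; S(3,1) = 1.0155; S(3,2) = 0.8155; S(3,3) = 0.6548
Terminal payoffs V(N, i) = max(K - S_T, 0):
  V(3,0) = 0.000000; V(3,1) = 0.000000; V(3,2) = 0.044544; V(3,3) = 0.205184
Backward induction: V(k, i) = exp(-r*dt) * [p * V(k+1, i) + (1-p) * V(k+1, i+1)].
  V(2,0) = exp(-r*dt) * [p*0.000000 + (1-p)*0.000000] = 0.000000
  V(2,1) = exp(-r*dt) * [p*0.000000 + (1-p)*0.044544] = 0.023421
  V(2,2) = exp(-r*dt) * [p*0.044544 + (1-p)*0.205184] = 0.128938
  V(1,0) = exp(-r*dt) * [p*0.000000 + (1-p)*0.023421] = 0.012315
  V(1,1) = exp(-r*dt) * [p*0.023421 + (1-p)*0.128938] = 0.078866
  V(0,0) = exp(-r*dt) * [p*0.012315 + (1-p)*0.078866] = 0.047288

Answer: Price = V(0,0) = 0.0473


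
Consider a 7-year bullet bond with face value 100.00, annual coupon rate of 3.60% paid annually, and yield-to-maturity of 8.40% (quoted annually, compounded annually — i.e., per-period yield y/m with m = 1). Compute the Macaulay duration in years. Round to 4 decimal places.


Coupon per period c = face * coupon_rate / m = 3.600000
Periods per year m = 1; per-period yield y/m = 0.084000
Number of cashflows N = 7
Cashflows (t years, CF_t, discount factor 1/(1+y/m)^(m*t), PV):
  t = 1.0000: CF_t = 3.600000, DF = 0.922509, PV = 3.321033
  t = 2.0000: CF_t = 3.600000, DF = 0.851023, PV = 3.063684
  t = 3.0000: CF_t = 3.600000, DF = 0.785077, PV = 2.826277
  t = 4.0000: CF_t = 3.600000, DF = 0.724241, PV = 2.607266
  t = 5.0000: CF_t = 3.600000, DF = 0.668119, PV = 2.405227
  t = 6.0000: CF_t = 3.600000, DF = 0.616346, PV = 2.218844
  t = 7.0000: CF_t = 103.600000, DF = 0.568585, PV = 58.905355
Price P = sum_t PV_t = 75.347686
Macaulay numerator sum_t t * PV_t:
  t * PV_t at t = 1.0000: 3.321033
  t * PV_t at t = 2.0000: 6.127368
  t * PV_t at t = 3.0000: 8.478830
  t * PV_t at t = 4.0000: 10.429065
  t * PV_t at t = 5.0000: 12.026136
  t * PV_t at t = 6.0000: 13.313065
  t * PV_t at t = 7.0000: 412.337487
Macaulay duration D = (sum_t t * PV_t) / P = 466.032983 / 75.347686 = 6.185100

Answer: Macaulay duration = 6.1851 years


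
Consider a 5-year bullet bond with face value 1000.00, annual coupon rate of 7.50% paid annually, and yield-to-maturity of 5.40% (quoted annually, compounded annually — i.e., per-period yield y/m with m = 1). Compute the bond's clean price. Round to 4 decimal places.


Coupon per period c = face * coupon_rate / m = 75.000000
Periods per year m = 1; per-period yield y/m = 0.054000
Number of cashflows N = 5
Cashflows (t years, CF_t, discount factor 1/(1+y/m)^(m*t), PV):
  t = 1.0000: CF_t = 75.000000, DF = 0.948767, PV = 71.157495
  t = 2.0000: CF_t = 75.000000, DF = 0.900158, PV = 67.511855
  t = 3.0000: CF_t = 75.000000, DF = 0.854040, PV = 64.052993
  t = 4.0000: CF_t = 75.000000, DF = 0.810285, PV = 60.771341
  t = 5.0000: CF_t = 1075.000000, DF = 0.768771, PV = 826.428736
Price P = sum_t PV_t = 1089.922421

Answer: Price = 1089.9224


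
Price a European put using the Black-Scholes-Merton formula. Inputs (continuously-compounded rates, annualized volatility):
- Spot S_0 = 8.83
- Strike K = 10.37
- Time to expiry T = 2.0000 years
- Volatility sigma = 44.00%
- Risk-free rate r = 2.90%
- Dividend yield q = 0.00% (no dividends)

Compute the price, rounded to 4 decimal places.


Answer: Price = 2.7816

Derivation:
d1 = (ln(S/K) + (r - q + 0.5*sigma^2) * T) / (sigma * sqrt(T)) = 0.14598218
d2 = d1 - sigma * sqrt(T) = -0.47627178
exp(-rT) = 0.94364995; exp(-qT) = 1.00000000
P = K * exp(-rT) * N(-d2) - S_0 * exp(-qT) * N(-d1)
N(-d1) = 0.44196773; N(-d2) = 0.68305962
P = 10.3700 * 0.94364995 * 0.68305962 - 8.8300 * 1.00000000 * 0.44196773 = 2.7816


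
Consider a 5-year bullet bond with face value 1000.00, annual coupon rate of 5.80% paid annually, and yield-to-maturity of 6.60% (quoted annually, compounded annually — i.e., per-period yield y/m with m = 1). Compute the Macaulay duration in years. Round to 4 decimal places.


Answer: Macaulay duration = 4.4710 years

Derivation:
Coupon per period c = face * coupon_rate / m = 58.000000
Periods per year m = 1; per-period yield y/m = 0.066000
Number of cashflows N = 5
Cashflows (t years, CF_t, discount factor 1/(1+y/m)^(m*t), PV):
  t = 1.0000: CF_t = 58.000000, DF = 0.938086, PV = 54.409006
  t = 2.0000: CF_t = 58.000000, DF = 0.880006, PV = 51.040343
  t = 3.0000: CF_t = 58.000000, DF = 0.825521, PV = 47.880247
  t = 4.0000: CF_t = 58.000000, DF = 0.774410, PV = 44.915804
  t = 5.0000: CF_t = 1058.000000, DF = 0.726464, PV = 768.598698
Price P = sum_t PV_t = 966.844097
Macaulay numerator sum_t t * PV_t:
  t * PV_t at t = 1.0000: 54.409006
  t * PV_t at t = 2.0000: 102.080686
  t * PV_t at t = 3.0000: 143.640740
  t * PV_t at t = 4.0000: 179.663215
  t * PV_t at t = 5.0000: 3842.993488
Macaulay duration D = (sum_t t * PV_t) / P = 4322.787135 / 966.844097 = 4.471028


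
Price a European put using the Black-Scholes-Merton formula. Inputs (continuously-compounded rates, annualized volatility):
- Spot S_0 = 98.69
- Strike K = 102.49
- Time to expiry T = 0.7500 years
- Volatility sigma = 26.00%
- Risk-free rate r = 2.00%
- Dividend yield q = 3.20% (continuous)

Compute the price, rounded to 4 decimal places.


d1 = (ln(S/K) + (r - q + 0.5*sigma^2) * T) / (sigma * sqrt(T)) = -0.09518112
d2 = d1 - sigma * sqrt(T) = -0.32034772
exp(-rT) = 0.98511194; exp(-qT) = 0.97628571
P = K * exp(-rT) * N(-d2) - S_0 * exp(-qT) * N(-d1)
N(-d1) = 0.53791452; N(-d2) = 0.62564762
P = 102.4900 * 0.98511194 * 0.62564762 - 98.6900 * 0.97628571 * 0.53791452 = 11.3401

Answer: Price = 11.3401


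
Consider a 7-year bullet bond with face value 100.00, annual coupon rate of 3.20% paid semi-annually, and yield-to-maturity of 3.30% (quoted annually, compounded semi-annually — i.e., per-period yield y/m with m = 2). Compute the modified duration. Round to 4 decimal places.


Coupon per period c = face * coupon_rate / m = 1.600000
Periods per year m = 2; per-period yield y/m = 0.016500
Number of cashflows N = 14
Cashflows (t years, CF_t, discount factor 1/(1+y/m)^(m*t), PV):
  t = 0.5000: CF_t = 1.600000, DF = 0.983768, PV = 1.574029
  t = 1.0000: CF_t = 1.600000, DF = 0.967799, PV = 1.548479
  t = 1.5000: CF_t = 1.600000, DF = 0.952090, PV = 1.523343
  t = 2.0000: CF_t = 1.600000, DF = 0.936635, PV = 1.498616
  t = 2.5000: CF_t = 1.600000, DF = 0.921432, PV = 1.474291
  t = 3.0000: CF_t = 1.600000, DF = 0.906475, PV = 1.450360
  t = 3.5000: CF_t = 1.600000, DF = 0.891761, PV = 1.426817
  t = 4.0000: CF_t = 1.600000, DF = 0.877285, PV = 1.403657
  t = 4.5000: CF_t = 1.600000, DF = 0.863045, PV = 1.380872
  t = 5.0000: CF_t = 1.600000, DF = 0.849036, PV = 1.358458
  t = 5.5000: CF_t = 1.600000, DF = 0.835254, PV = 1.336407
  t = 6.0000: CF_t = 1.600000, DF = 0.821696, PV = 1.314714
  t = 6.5000: CF_t = 1.600000, DF = 0.808359, PV = 1.293374
  t = 7.0000: CF_t = 101.600000, DF = 0.795237, PV = 80.796090
Price P = sum_t PV_t = 99.379506
First compute Macaulay numerator sum_t t * PV_t:
  t * PV_t at t = 0.5000: 0.787014
  t * PV_t at t = 1.0000: 1.548479
  t * PV_t at t = 1.5000: 2.285015
  t * PV_t at t = 2.0000: 2.997233
  t * PV_t at t = 2.5000: 3.685726
  t * PV_t at t = 3.0000: 4.351079
  t * PV_t at t = 3.5000: 4.993860
  t * PV_t at t = 4.0000: 5.614627
  t * PV_t at t = 4.5000: 6.213926
  t * PV_t at t = 5.0000: 6.792289
  t * PV_t at t = 5.5000: 7.350239
  t * PV_t at t = 6.0000: 7.888286
  t * PV_t at t = 6.5000: 8.406929
  t * PV_t at t = 7.0000: 565.572633
Macaulay duration D = 628.487333 / 99.379506 = 6.324114
Modified duration = D / (1 + y/m) = 6.324114 / (1 + 0.016500) = 6.221460

Answer: Modified duration = 6.2215


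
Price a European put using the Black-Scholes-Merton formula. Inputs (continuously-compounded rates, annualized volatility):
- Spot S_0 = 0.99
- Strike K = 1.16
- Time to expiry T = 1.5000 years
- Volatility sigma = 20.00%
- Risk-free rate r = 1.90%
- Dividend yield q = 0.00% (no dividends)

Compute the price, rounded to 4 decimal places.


d1 = (ln(S/K) + (r - q + 0.5*sigma^2) * T) / (sigma * sqrt(T)) = -0.40812721
d2 = d1 - sigma * sqrt(T) = -0.65307618
exp(-rT) = 0.97190229; exp(-qT) = 1.00000000
P = K * exp(-rT) * N(-d2) - S_0 * exp(-qT) * N(-d1)
N(-d1) = 0.65840986; N(-d2) = 0.74314642
P = 1.1600 * 0.97190229 * 0.74314642 - 0.9900 * 1.00000000 * 0.65840986 = 0.1860

Answer: Price = 0.1860


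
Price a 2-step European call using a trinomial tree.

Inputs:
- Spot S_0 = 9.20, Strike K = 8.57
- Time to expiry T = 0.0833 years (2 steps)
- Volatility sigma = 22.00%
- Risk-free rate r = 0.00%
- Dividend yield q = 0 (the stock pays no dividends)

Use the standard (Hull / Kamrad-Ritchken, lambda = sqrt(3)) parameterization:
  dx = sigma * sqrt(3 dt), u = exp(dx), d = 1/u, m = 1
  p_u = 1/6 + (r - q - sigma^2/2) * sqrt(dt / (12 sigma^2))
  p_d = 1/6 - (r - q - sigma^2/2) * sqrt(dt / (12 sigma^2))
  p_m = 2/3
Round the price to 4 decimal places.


Answer: Price = V(0,0) = 0.6643

Derivation:
dt = T/N = 0.041650; dx = sigma*sqrt(3*dt) = 0.077766
u = exp(dx) = 1.080870; d = 1/u = 0.925181
p_u = 0.160186, p_m = 0.666667, p_d = 0.173147
Discount per step: exp(-r*dt) = 1.000000
Stock lattice S(k, j) with j the centered position index:
  k=0: S(0,+0) = 9.2000
  k=1: S(1,-1) = 8.5117; S(1,+0) = 9.2000; S(1,+1) = 9.9440
  k=2: S(2,-2) = 7.8748; S(2,-1) = 8.5117; S(2,+0) = 9.2000; S(2,+1) = 9.9440; S(2,+2) = 10.7482
Terminal payoffs V(N, j) = max(S_T - K, 0):
  V(2,-2) = 0.000000; V(2,-1) = 0.000000; V(2,+0) = 0.630000; V(2,+1) = 1.374003; V(2,+2) = 2.178174
Backward induction: V(k, j) = exp(-r*dt) * [p_u * V(k+1, j+1) + p_m * V(k+1, j) + p_d * V(k+1, j-1)]
  V(1,-1) = exp(-r*dt) * [p_u*0.630000 + p_m*0.000000 + p_d*0.000000] = 0.100917
  V(1,+0) = exp(-r*dt) * [p_u*1.374003 + p_m*0.630000 + p_d*0.000000] = 0.640096
  V(1,+1) = exp(-r*dt) * [p_u*2.178174 + p_m*1.374003 + p_d*0.630000] = 1.373998
  V(0,+0) = exp(-r*dt) * [p_u*1.373998 + p_m*0.640096 + p_d*0.100917] = 0.664300


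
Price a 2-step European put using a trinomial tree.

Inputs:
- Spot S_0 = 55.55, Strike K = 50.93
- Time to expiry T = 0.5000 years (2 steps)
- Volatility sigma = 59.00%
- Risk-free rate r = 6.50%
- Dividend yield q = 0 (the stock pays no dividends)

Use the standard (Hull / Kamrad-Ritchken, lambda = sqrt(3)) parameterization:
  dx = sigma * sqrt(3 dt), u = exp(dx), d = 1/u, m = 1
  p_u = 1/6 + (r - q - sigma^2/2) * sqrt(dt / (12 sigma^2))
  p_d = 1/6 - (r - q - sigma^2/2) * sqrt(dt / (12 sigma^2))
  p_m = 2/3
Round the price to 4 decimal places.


Answer: Price = V(0,0) = 5.5127

Derivation:
dt = T/N = 0.250000; dx = sigma*sqrt(3*dt) = 0.510955
u = exp(dx) = 1.666882; d = 1/u = 0.599922
p_u = 0.139989, p_m = 0.666667, p_d = 0.193345
Discount per step: exp(-r*dt) = 0.983881
Stock lattice S(k, j) with j the centered position index:
  k=0: S(0,+0) = 55.5500
  k=1: S(1,-1) = 33.3257; S(1,+0) = 55.5500; S(1,+1) = 92.5953
  k=2: S(2,-2) = 19.9928; S(2,-1) = 33.3257; S(2,+0) = 55.5500; S(2,+1) = 92.5953; S(2,+2) = 154.3455
Terminal payoffs V(N, j) = max(K - S_T, 0):
  V(2,-2) = 30.937173; V(2,-1) = 17.604311; V(2,+0) = 0.000000; V(2,+1) = 0.000000; V(2,+2) = 0.000000
Backward induction: V(k, j) = exp(-r*dt) * [p_u * V(k+1, j+1) + p_m * V(k+1, j) + p_d * V(k+1, j-1)]
  V(1,-1) = exp(-r*dt) * [p_u*0.000000 + p_m*17.604311 + p_d*30.937173] = 17.432158
  V(1,+0) = exp(-r*dt) * [p_u*0.000000 + p_m*0.000000 + p_d*17.604311] = 3.348836
  V(1,+1) = exp(-r*dt) * [p_u*0.000000 + p_m*0.000000 + p_d*0.000000] = 0.000000
  V(0,+0) = exp(-r*dt) * [p_u*0.000000 + p_m*3.348836 + p_d*17.432158] = 5.512660


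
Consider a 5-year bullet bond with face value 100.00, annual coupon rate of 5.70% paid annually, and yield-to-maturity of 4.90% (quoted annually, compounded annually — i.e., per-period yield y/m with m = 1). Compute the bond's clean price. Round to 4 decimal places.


Answer: Price = 103.4732

Derivation:
Coupon per period c = face * coupon_rate / m = 5.700000
Periods per year m = 1; per-period yield y/m = 0.049000
Number of cashflows N = 5
Cashflows (t years, CF_t, discount factor 1/(1+y/m)^(m*t), PV):
  t = 1.0000: CF_t = 5.700000, DF = 0.953289, PV = 5.433746
  t = 2.0000: CF_t = 5.700000, DF = 0.908760, PV = 5.179930
  t = 3.0000: CF_t = 5.700000, DF = 0.866310, PV = 4.937969
  t = 4.0000: CF_t = 5.700000, DF = 0.825844, PV = 4.707311
  t = 5.0000: CF_t = 105.700000, DF = 0.787268, PV = 83.214220
Price P = sum_t PV_t = 103.473177


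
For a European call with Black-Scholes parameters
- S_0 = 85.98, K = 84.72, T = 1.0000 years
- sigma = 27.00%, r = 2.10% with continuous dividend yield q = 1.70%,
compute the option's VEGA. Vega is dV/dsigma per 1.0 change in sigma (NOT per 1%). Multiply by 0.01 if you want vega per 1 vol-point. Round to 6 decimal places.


d1 = 0.2044926288; d2 = -0.0655073712
phi(d1) = 0.3906875471; exp(-qT) = 0.9831436846; exp(-rT) = 0.9792189646
Vega = S * exp(-qT) * phi(d1) * sqrt(T) = 85.9800 * 0.9831436846 * 0.3906875471 * 1.0000000000 = 33.025089

Answer: Vega = 33.025089


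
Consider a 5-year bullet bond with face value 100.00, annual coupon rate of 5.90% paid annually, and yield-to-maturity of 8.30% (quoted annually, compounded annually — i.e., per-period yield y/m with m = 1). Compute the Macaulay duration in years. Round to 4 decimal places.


Answer: Macaulay duration = 4.4424 years

Derivation:
Coupon per period c = face * coupon_rate / m = 5.900000
Periods per year m = 1; per-period yield y/m = 0.083000
Number of cashflows N = 5
Cashflows (t years, CF_t, discount factor 1/(1+y/m)^(m*t), PV):
  t = 1.0000: CF_t = 5.900000, DF = 0.923361, PV = 5.447830
  t = 2.0000: CF_t = 5.900000, DF = 0.852596, PV = 5.030314
  t = 3.0000: CF_t = 5.900000, DF = 0.787254, PV = 4.644796
  t = 4.0000: CF_t = 5.900000, DF = 0.726919, PV = 4.288824
  t = 5.0000: CF_t = 105.900000, DF = 0.671209, PV = 71.081024
Price P = sum_t PV_t = 90.492788
Macaulay numerator sum_t t * PV_t:
  t * PV_t at t = 1.0000: 5.447830
  t * PV_t at t = 2.0000: 10.060628
  t * PV_t at t = 3.0000: 13.934388
  t * PV_t at t = 4.0000: 17.155294
  t * PV_t at t = 5.0000: 355.405121
Macaulay duration D = (sum_t t * PV_t) / P = 402.003262 / 90.492788 = 4.442379


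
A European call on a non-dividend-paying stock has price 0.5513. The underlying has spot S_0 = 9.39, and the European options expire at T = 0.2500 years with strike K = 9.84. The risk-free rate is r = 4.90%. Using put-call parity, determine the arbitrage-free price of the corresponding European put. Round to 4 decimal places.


Answer: Put price = 0.8815

Derivation:
Put-call parity: C - P = S_0 * exp(-qT) - K * exp(-rT).
S_0 * exp(-qT) = 9.3900 * 1.00000000 = 9.39000000
K * exp(-rT) = 9.8400 * 0.98782473 = 9.72019530
P = C - S*exp(-qT) + K*exp(-rT)
P = 0.5513 - 9.39000000 + 9.72019530 = 0.8815


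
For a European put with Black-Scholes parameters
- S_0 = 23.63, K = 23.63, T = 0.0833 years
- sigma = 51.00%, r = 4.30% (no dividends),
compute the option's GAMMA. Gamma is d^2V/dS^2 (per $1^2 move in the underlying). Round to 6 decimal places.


Answer: Gamma = 0.114149

Derivation:
d1 = 0.0979318431; d2 = -0.0492630277
phi(d1) = 0.3970338029; exp(-qT) = 1.0000000000; exp(-rT) = 0.9964245074
Gamma = exp(-qT) * phi(d1) / (S * sigma * sqrt(T)) = 1.0000000000 * 0.3970338029 / (23.6300 * 0.5100 * 0.2886173938) = 0.114149


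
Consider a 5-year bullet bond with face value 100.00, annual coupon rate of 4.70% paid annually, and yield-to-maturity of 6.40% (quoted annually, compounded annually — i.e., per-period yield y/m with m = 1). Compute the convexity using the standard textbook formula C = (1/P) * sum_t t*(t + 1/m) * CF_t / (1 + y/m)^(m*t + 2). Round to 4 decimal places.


Answer: Convexity = 23.3602

Derivation:
Coupon per period c = face * coupon_rate / m = 4.700000
Periods per year m = 1; per-period yield y/m = 0.064000
Number of cashflows N = 5
Cashflows (t years, CF_t, discount factor 1/(1+y/m)^(m*t), PV):
  t = 1.0000: CF_t = 4.700000, DF = 0.939850, PV = 4.417293
  t = 2.0000: CF_t = 4.700000, DF = 0.883317, PV = 4.151591
  t = 3.0000: CF_t = 4.700000, DF = 0.830185, PV = 3.901872
  t = 4.0000: CF_t = 4.700000, DF = 0.780249, PV = 3.667173
  t = 5.0000: CF_t = 104.700000, DF = 0.733317, PV = 76.778309
Price P = sum_t PV_t = 92.916238
Convexity numerator sum_t t*(t + 1/m) * CF_t / (1+y/m)^(m*t + 2):
  t = 1.0000: term = 7.803743
  t = 2.0000: term = 22.003035
  t = 3.0000: term = 41.359089
  t = 4.0000: term = 64.785540
  t = 5.0000: term = 2034.588290
Convexity = (1/P) * sum = 2170.539698 / 92.916238 = 23.360176


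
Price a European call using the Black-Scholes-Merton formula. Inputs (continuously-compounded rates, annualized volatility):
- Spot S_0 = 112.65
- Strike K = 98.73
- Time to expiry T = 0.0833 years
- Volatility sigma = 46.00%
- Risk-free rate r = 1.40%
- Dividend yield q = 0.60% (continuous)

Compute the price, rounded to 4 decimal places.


Answer: Price = 15.1461

Derivation:
d1 = (ln(S/K) + (r - q + 0.5*sigma^2) * T) / (sigma * sqrt(T)) = 1.06486965
d2 = d1 - sigma * sqrt(T) = 0.93210565
exp(-rT) = 0.99883448; exp(-qT) = 0.99950032
C = S_0 * exp(-qT) * N(d1) - K * exp(-rT) * N(d2)
N(d1) = 0.85653254; N(d2) = 0.82435904
C = 112.6500 * 0.99950032 * 0.85653254 - 98.7300 * 0.99883448 * 0.82435904 = 15.1461


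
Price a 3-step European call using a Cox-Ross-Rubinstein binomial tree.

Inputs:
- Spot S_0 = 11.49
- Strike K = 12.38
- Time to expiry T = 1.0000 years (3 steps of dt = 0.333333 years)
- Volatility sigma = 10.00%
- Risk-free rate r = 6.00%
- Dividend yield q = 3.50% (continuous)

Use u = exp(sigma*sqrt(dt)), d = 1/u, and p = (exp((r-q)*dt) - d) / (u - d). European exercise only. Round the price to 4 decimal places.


dt = T/N = 0.333333
u = exp(sigma*sqrt(dt)) = 1.059434; d = 1/u = 0.943900
p = (exp((r-q)*dt) - d) / (u - d) = 0.558000
Discount per step: exp(-r*dt) = 0.980199
Stock lattice S(k, i) with i counting down-moves:
  k=0: S(0,0) = 11.4900
  k=1: S(1,0) = 12.1729; S(1,1) = 10.8454
  k=2: S(2,0) = 12.8964; S(2,1) = 11.4900; S(2,2) = 10.2370
  k=3: S(3,0) = 13.6629; S(3,1) = 12.1729; S(3,2) = 10.8454; S(3,3) = 9.6627
Terminal payoffs V(N, i) = max(S_T - K, 0):
  V(3,0) = 1.282873; V(3,1) = 0.000000; V(3,2) = 0.000000; V(3,3) = 0.000000
Backward induction: V(k, i) = exp(-r*dt) * [p * V(k+1, i) + (1-p) * V(k+1, i+1)].
  V(2,0) = exp(-r*dt) * [p*1.282873 + (1-p)*0.000000] = 0.701669
  V(2,1) = exp(-r*dt) * [p*0.000000 + (1-p)*0.000000] = 0.000000
  V(2,2) = exp(-r*dt) * [p*0.000000 + (1-p)*0.000000] = 0.000000
  V(1,0) = exp(-r*dt) * [p*0.701669 + (1-p)*0.000000] = 0.383779
  V(1,1) = exp(-r*dt) * [p*0.000000 + (1-p)*0.000000] = 0.000000
  V(0,0) = exp(-r*dt) * [p*0.383779 + (1-p)*0.000000] = 0.209908

Answer: Price = V(0,0) = 0.2099


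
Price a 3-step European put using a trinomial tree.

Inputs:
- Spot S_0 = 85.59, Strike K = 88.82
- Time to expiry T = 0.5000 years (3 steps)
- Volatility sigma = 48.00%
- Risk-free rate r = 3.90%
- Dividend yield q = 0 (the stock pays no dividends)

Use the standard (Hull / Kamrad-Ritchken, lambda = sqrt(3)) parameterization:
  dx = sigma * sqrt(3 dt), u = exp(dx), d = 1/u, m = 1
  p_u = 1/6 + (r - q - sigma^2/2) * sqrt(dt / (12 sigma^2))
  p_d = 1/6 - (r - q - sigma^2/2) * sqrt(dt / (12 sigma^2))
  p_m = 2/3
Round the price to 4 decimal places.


Answer: Price = V(0,0) = 11.8791

Derivation:
dt = T/N = 0.166667; dx = sigma*sqrt(3*dt) = 0.339411
u = exp(dx) = 1.404121; d = 1/u = 0.712189
p_u = 0.147958, p_m = 0.666667, p_d = 0.185376
Discount per step: exp(-r*dt) = 0.993521
Stock lattice S(k, j) with j the centered position index:
  k=0: S(0,+0) = 85.5900
  k=1: S(1,-1) = 60.9563; S(1,+0) = 85.5900; S(1,+1) = 120.1787
  k=2: S(2,-2) = 43.4124; S(2,-1) = 60.9563; S(2,+0) = 85.5900; S(2,+1) = 120.1787; S(2,+2) = 168.7454
  k=3: S(3,-3) = 30.9179; S(3,-2) = 43.4124; S(3,-1) = 60.9563; S(3,+0) = 85.5900; S(3,+1) = 120.1787; S(3,+2) = 168.7454; S(3,+3) = 236.9389
Terminal payoffs V(N, j) = max(K - S_T, 0):
  V(3,-3) = 57.902119; V(3,-2) = 45.407564; V(3,-1) = 27.863701; V(3,+0) = 3.230000; V(3,+1) = 0.000000; V(3,+2) = 0.000000; V(3,+3) = 0.000000
Backward induction: V(k, j) = exp(-r*dt) * [p_u * V(k+1, j+1) + p_m * V(k+1, j) + p_d * V(k+1, j-1)]
  V(2,-2) = exp(-r*dt) * [p_u*27.863701 + p_m*45.407564 + p_d*57.902119] = 44.835617
  V(2,-1) = exp(-r*dt) * [p_u*3.230000 + p_m*27.863701 + p_d*45.407564] = 27.293172
  V(2,+0) = exp(-r*dt) * [p_u*0.000000 + p_m*3.230000 + p_d*27.863701] = 7.271165
  V(2,+1) = exp(-r*dt) * [p_u*0.000000 + p_m*0.000000 + p_d*3.230000] = 0.594884
  V(2,+2) = exp(-r*dt) * [p_u*0.000000 + p_m*0.000000 + p_d*0.000000] = 0.000000
  V(1,-1) = exp(-r*dt) * [p_u*7.271165 + p_m*27.293172 + p_d*44.835617] = 27.403994
  V(1,+0) = exp(-r*dt) * [p_u*0.594884 + p_m*7.271165 + p_d*27.293172] = 9.930191
  V(1,+1) = exp(-r*dt) * [p_u*0.000000 + p_m*0.594884 + p_d*7.271165] = 1.733183
  V(0,+0) = exp(-r*dt) * [p_u*1.733183 + p_m*9.930191 + p_d*27.403994] = 11.879129


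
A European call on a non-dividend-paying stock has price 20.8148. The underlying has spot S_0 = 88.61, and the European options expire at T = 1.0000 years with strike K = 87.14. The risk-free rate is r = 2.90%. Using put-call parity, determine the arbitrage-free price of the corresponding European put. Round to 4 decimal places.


Answer: Put price = 16.8540

Derivation:
Put-call parity: C - P = S_0 * exp(-qT) - K * exp(-rT).
S_0 * exp(-qT) = 88.6100 * 1.00000000 = 88.61000000
K * exp(-rT) = 87.1400 * 0.97141646 = 84.64923071
P = C - S*exp(-qT) + K*exp(-rT)
P = 20.8148 - 88.61000000 + 84.64923071 = 16.8540


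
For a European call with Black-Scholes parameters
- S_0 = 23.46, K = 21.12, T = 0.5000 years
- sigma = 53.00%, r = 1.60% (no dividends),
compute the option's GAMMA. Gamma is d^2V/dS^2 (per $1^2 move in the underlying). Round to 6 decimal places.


Answer: Gamma = 0.040260

Derivation:
d1 = 0.4891081204; d2 = 0.1143415264
phi(d1) = 0.3539668869; exp(-qT) = 1.0000000000; exp(-rT) = 0.9920319148
Gamma = exp(-qT) * phi(d1) / (S * sigma * sqrt(T)) = 1.0000000000 * 0.3539668869 / (23.4600 * 0.5300 * 0.7071067812) = 0.040260


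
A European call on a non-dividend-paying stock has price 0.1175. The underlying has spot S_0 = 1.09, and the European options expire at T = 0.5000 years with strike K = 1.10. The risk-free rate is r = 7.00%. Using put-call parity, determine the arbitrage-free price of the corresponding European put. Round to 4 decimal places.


Put-call parity: C - P = S_0 * exp(-qT) - K * exp(-rT).
S_0 * exp(-qT) = 1.0900 * 1.00000000 = 1.09000000
K * exp(-rT) = 1.1000 * 0.96560542 = 1.06216596
P = C - S*exp(-qT) + K*exp(-rT)
P = 0.1175 - 1.09000000 + 1.06216596 = 0.0897

Answer: Put price = 0.0897


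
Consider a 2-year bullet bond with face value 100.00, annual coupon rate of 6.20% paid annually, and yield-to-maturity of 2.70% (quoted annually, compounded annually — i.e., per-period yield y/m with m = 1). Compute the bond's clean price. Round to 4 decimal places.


Answer: Price = 106.7264

Derivation:
Coupon per period c = face * coupon_rate / m = 6.200000
Periods per year m = 1; per-period yield y/m = 0.027000
Number of cashflows N = 2
Cashflows (t years, CF_t, discount factor 1/(1+y/m)^(m*t), PV):
  t = 1.0000: CF_t = 6.200000, DF = 0.973710, PV = 6.037001
  t = 2.0000: CF_t = 106.200000, DF = 0.948111, PV = 100.689371
Price P = sum_t PV_t = 106.726372


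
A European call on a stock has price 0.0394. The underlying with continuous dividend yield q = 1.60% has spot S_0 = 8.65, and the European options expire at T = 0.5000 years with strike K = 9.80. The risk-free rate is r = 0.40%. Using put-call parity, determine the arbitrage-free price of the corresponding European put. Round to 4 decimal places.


Put-call parity: C - P = S_0 * exp(-qT) - K * exp(-rT).
S_0 * exp(-qT) = 8.6500 * 0.99203191 = 8.58107606
K * exp(-rT) = 9.8000 * 0.99800200 = 9.78041959
P = C - S*exp(-qT) + K*exp(-rT)
P = 0.0394 - 8.58107606 + 9.78041959 = 1.2387

Answer: Put price = 1.2387


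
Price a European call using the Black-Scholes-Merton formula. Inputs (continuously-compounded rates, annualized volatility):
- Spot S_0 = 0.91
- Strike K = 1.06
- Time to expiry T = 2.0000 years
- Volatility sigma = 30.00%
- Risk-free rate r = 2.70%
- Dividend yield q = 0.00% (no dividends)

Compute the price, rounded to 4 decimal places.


d1 = (ln(S/K) + (r - q + 0.5*sigma^2) * T) / (sigma * sqrt(T)) = -0.02022228
d2 = d1 - sigma * sqrt(T) = -0.44448635
exp(-rT) = 0.94743211; exp(-qT) = 1.00000000
C = S_0 * exp(-qT) * N(d1) - K * exp(-rT) * N(d2)
N(d1) = 0.49193303; N(d2) = 0.32834550
C = 0.9100 * 1.00000000 * 0.49193303 - 1.0600 * 0.94743211 * 0.32834550 = 0.1179

Answer: Price = 0.1179


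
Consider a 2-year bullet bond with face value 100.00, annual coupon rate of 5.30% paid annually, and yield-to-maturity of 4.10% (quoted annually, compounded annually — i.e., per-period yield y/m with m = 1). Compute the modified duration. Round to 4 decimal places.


Coupon per period c = face * coupon_rate / m = 5.300000
Periods per year m = 1; per-period yield y/m = 0.041000
Number of cashflows N = 2
Cashflows (t years, CF_t, discount factor 1/(1+y/m)^(m*t), PV):
  t = 1.0000: CF_t = 5.300000, DF = 0.960615, PV = 5.091258
  t = 2.0000: CF_t = 105.300000, DF = 0.922781, PV = 97.168816
Price P = sum_t PV_t = 102.260075
First compute Macaulay numerator sum_t t * PV_t:
  t * PV_t at t = 1.0000: 5.091258
  t * PV_t at t = 2.0000: 194.337633
Macaulay duration D = 199.428891 / 102.260075 = 1.950213
Modified duration = D / (1 + y/m) = 1.950213 / (1 + 0.041000) = 1.873403

Answer: Modified duration = 1.8734


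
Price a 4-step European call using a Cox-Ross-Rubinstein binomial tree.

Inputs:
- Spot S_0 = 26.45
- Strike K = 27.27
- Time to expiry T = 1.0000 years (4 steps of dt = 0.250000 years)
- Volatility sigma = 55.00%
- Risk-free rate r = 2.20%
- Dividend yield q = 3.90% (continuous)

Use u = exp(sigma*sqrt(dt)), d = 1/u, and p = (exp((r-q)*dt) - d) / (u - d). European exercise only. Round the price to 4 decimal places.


Answer: Price = V(0,0) = 4.8433

Derivation:
dt = T/N = 0.250000
u = exp(sigma*sqrt(dt)) = 1.316531; d = 1/u = 0.759572
p = (exp((r-q)*dt) - d) / (u - d) = 0.424065
Discount per step: exp(-r*dt) = 0.994515
Stock lattice S(k, i) with i counting down-moves:
  k=0: S(0,0) = 26.4500
  k=1: S(1,0) = 34.8222; S(1,1) = 20.0907
  k=2: S(2,0) = 45.8445; S(2,1) = 26.4500; S(2,2) = 15.2603
  k=3: S(3,0) = 60.3557; S(3,1) = 34.8222; S(3,2) = 20.0907; S(3,3) = 11.5913
  k=4: S(4,0) = 79.4602; S(4,1) = 45.8445; S(4,2) = 26.4500; S(4,3) = 15.2603; S(4,4) = 8.8044
Terminal payoffs V(N, i) = max(S_T - K, 0):
  V(4,0) = 52.190191; V(4,1) = 18.574542; V(4,2) = 0.000000; V(4,3) = 0.000000; V(4,4) = 0.000000
Backward induction: V(k, i) = exp(-r*dt) * [p * V(k+1, i) + (1-p) * V(k+1, i+1)].
  V(3,0) = exp(-r*dt) * [p*52.190191 + (1-p)*18.574542] = 32.649710
  V(3,1) = exp(-r*dt) * [p*18.574542 + (1-p)*0.000000] = 7.833619
  V(3,2) = exp(-r*dt) * [p*0.000000 + (1-p)*0.000000] = 0.000000
  V(3,3) = exp(-r*dt) * [p*0.000000 + (1-p)*0.000000] = 0.000000
  V(2,0) = exp(-r*dt) * [p*32.649710 + (1-p)*7.833619] = 18.256579
  V(2,1) = exp(-r*dt) * [p*7.833619 + (1-p)*0.000000] = 3.303747
  V(2,2) = exp(-r*dt) * [p*0.000000 + (1-p)*0.000000] = 0.000000
  V(1,0) = exp(-r*dt) * [p*18.256579 + (1-p)*3.303747] = 9.591826
  V(1,1) = exp(-r*dt) * [p*3.303747 + (1-p)*0.000000] = 1.393320
  V(0,0) = exp(-r*dt) * [p*9.591826 + (1-p)*1.393320] = 4.843312


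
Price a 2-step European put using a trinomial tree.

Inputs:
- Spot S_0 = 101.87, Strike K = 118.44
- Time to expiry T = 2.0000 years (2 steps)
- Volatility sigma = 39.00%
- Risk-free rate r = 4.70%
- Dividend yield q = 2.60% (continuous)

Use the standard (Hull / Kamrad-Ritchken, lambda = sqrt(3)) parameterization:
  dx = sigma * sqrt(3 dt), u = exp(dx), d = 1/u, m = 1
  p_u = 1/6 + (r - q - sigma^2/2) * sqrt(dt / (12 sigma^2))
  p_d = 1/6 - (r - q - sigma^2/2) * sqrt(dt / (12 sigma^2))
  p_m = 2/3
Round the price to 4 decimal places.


Answer: Price = V(0,0) = 27.8621

Derivation:
dt = T/N = 1.000000; dx = sigma*sqrt(3*dt) = 0.675500
u = exp(dx) = 1.965015; d = 1/u = 0.508902
p_u = 0.125919, p_m = 0.666667, p_d = 0.207414
Discount per step: exp(-r*dt) = 0.954087
Stock lattice S(k, j) with j the centered position index:
  k=0: S(0,+0) = 101.8700
  k=1: S(1,-1) = 51.8418; S(1,+0) = 101.8700; S(1,+1) = 200.1761
  k=2: S(2,-2) = 26.3824; S(2,-1) = 51.8418; S(2,+0) = 101.8700; S(2,+1) = 200.1761; S(2,+2) = 393.3489
Terminal payoffs V(N, j) = max(K - S_T, 0):
  V(2,-2) = 92.057580; V(2,-1) = 66.598153; V(2,+0) = 16.570000; V(2,+1) = 0.000000; V(2,+2) = 0.000000
Backward induction: V(k, j) = exp(-r*dt) * [p_u * V(k+1, j+1) + p_m * V(k+1, j) + p_d * V(k+1, j-1)]
  V(1,-1) = exp(-r*dt) * [p_u*16.570000 + p_m*66.598153 + p_d*92.057580] = 62.568387
  V(1,+0) = exp(-r*dt) * [p_u*0.000000 + p_m*16.570000 + p_d*66.598153] = 23.718683
  V(1,+1) = exp(-r*dt) * [p_u*0.000000 + p_m*0.000000 + p_d*16.570000] = 3.279060
  V(0,+0) = exp(-r*dt) * [p_u*3.279060 + p_m*23.718683 + p_d*62.568387] = 27.862146


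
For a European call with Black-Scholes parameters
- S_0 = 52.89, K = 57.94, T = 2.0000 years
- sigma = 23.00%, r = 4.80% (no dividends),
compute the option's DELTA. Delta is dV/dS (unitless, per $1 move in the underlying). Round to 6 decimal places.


Answer: Delta = 0.570407

Derivation:
d1 = 0.1774109170; d2 = -0.1478582023
phi(d1) = 0.3927131429; exp(-qT) = 1.0000000000; exp(-rT) = 0.9084640161
N(d1) = 0.5704071836
Delta = exp(-qT) * N(d1) = 1.0000000000 * 0.5704071836 = 0.570407


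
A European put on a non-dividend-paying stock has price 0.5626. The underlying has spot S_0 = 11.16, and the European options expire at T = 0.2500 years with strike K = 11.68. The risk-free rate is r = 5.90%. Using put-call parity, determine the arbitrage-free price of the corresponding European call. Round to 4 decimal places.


Answer: Call price = 0.2136

Derivation:
Put-call parity: C - P = S_0 * exp(-qT) - K * exp(-rT).
S_0 * exp(-qT) = 11.1600 * 1.00000000 = 11.16000000
K * exp(-rT) = 11.6800 * 0.98535825 = 11.50898434
C = P + S*exp(-qT) - K*exp(-rT)
C = 0.5626 + 11.16000000 - 11.50898434 = 0.2136


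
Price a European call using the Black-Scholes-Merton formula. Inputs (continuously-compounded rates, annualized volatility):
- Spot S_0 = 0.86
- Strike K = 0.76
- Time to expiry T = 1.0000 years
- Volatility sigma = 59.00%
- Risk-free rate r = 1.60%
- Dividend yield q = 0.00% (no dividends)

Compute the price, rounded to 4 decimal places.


Answer: Price = 0.2476

Derivation:
d1 = (ln(S/K) + (r - q + 0.5*sigma^2) * T) / (sigma * sqrt(T)) = 0.53163382
d2 = d1 - sigma * sqrt(T) = -0.05836618
exp(-rT) = 0.98412732; exp(-qT) = 1.00000000
C = S_0 * exp(-qT) * N(d1) - K * exp(-rT) * N(d2)
N(d1) = 0.70251018; N(d2) = 0.47672848
C = 0.8600 * 1.00000000 * 0.70251018 - 0.7600 * 0.98412732 * 0.47672848 = 0.2476


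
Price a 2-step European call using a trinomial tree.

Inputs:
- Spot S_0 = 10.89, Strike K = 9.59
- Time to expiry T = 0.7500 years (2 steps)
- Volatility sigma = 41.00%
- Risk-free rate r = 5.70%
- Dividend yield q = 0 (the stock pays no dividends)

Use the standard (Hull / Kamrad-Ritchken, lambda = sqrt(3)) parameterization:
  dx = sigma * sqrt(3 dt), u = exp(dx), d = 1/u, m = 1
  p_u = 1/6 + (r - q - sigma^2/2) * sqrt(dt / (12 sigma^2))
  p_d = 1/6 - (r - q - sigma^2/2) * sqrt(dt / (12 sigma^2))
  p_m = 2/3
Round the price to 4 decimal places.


dt = T/N = 0.375000; dx = sigma*sqrt(3*dt) = 0.434871
u = exp(dx) = 1.544763; d = 1/u = 0.647348
p_u = 0.155004, p_m = 0.666667, p_d = 0.178330
Discount per step: exp(-r*dt) = 0.978852
Stock lattice S(k, j) with j the centered position index:
  k=0: S(0,+0) = 10.8900
  k=1: S(1,-1) = 7.0496; S(1,+0) = 10.8900; S(1,+1) = 16.8225
  k=2: S(2,-2) = 4.5636; S(2,-1) = 7.0496; S(2,+0) = 10.8900; S(2,+1) = 16.8225; S(2,+2) = 25.9867
Terminal payoffs V(N, j) = max(S_T - K, 0):
  V(2,-2) = 0.000000; V(2,-1) = 0.000000; V(2,+0) = 1.300000; V(2,+1) = 7.232472; V(2,+2) = 16.396737
Backward induction: V(k, j) = exp(-r*dt) * [p_u * V(k+1, j+1) + p_m * V(k+1, j) + p_d * V(k+1, j-1)]
  V(1,-1) = exp(-r*dt) * [p_u*1.300000 + p_m*0.000000 + p_d*0.000000] = 0.197243
  V(1,+0) = exp(-r*dt) * [p_u*7.232472 + p_m*1.300000 + p_d*0.000000] = 1.945690
  V(1,+1) = exp(-r*dt) * [p_u*16.396737 + p_m*7.232472 + p_d*1.300000] = 7.434411
  V(0,+0) = exp(-r*dt) * [p_u*7.434411 + p_m*1.945690 + p_d*0.197243] = 2.432116

Answer: Price = V(0,0) = 2.4321


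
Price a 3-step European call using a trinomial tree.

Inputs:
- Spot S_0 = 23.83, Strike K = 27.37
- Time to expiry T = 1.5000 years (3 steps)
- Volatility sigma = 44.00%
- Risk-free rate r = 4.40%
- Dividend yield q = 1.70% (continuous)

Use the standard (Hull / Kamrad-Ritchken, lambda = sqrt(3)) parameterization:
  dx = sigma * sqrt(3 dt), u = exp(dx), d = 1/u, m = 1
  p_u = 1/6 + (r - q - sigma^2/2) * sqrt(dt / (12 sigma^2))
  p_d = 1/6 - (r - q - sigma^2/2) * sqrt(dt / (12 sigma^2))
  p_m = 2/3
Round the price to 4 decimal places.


Answer: Price = V(0,0) = 4.0445

Derivation:
dt = T/N = 0.500000; dx = sigma*sqrt(3*dt) = 0.538888
u = exp(dx) = 1.714099; d = 1/u = 0.583397
p_u = 0.134285, p_m = 0.666667, p_d = 0.199048
Discount per step: exp(-r*dt) = 0.978240
Stock lattice S(k, j) with j the centered position index:
  k=0: S(0,+0) = 23.8300
  k=1: S(1,-1) = 13.9023; S(1,+0) = 23.8300; S(1,+1) = 40.8470
  k=2: S(2,-2) = 8.1106; S(2,-1) = 13.9023; S(2,+0) = 23.8300; S(2,+1) = 40.8470; S(2,+2) = 70.0158
  k=3: S(3,-3) = 4.7317; S(3,-2) = 8.1106; S(3,-1) = 13.9023; S(3,+0) = 23.8300; S(3,+1) = 40.8470; S(3,+2) = 70.0158; S(3,+3) = 120.0140
Terminal payoffs V(N, j) = max(S_T - K, 0):
  V(3,-3) = 0.000000; V(3,-2) = 0.000000; V(3,-1) = 0.000000; V(3,+0) = 0.000000; V(3,+1) = 13.476986; V(3,+2) = 42.645789; V(3,+3) = 92.644014
Backward induction: V(k, j) = exp(-r*dt) * [p_u * V(k+1, j+1) + p_m * V(k+1, j) + p_d * V(k+1, j-1)]
  V(2,-2) = exp(-r*dt) * [p_u*0.000000 + p_m*0.000000 + p_d*0.000000] = 0.000000
  V(2,-1) = exp(-r*dt) * [p_u*0.000000 + p_m*0.000000 + p_d*0.000000] = 0.000000
  V(2,+0) = exp(-r*dt) * [p_u*13.476986 + p_m*0.000000 + p_d*0.000000] = 1.770379
  V(2,+1) = exp(-r*dt) * [p_u*42.645789 + p_m*13.476986 + p_d*0.000000] = 14.391238
  V(2,+2) = exp(-r*dt) * [p_u*92.644014 + p_m*42.645789 + p_d*13.476986] = 42.606091
  V(1,-1) = exp(-r*dt) * [p_u*1.770379 + p_m*0.000000 + p_d*0.000000] = 0.232563
  V(1,+0) = exp(-r*dt) * [p_u*14.391238 + p_m*1.770379 + p_d*0.000000] = 3.045049
  V(1,+1) = exp(-r*dt) * [p_u*42.606091 + p_m*14.391238 + p_d*1.770379] = 15.326985
  V(0,+0) = exp(-r*dt) * [p_u*15.326985 + p_m*3.045049 + p_d*0.232563] = 4.044544
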